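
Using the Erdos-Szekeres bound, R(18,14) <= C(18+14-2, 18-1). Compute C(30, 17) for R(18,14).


R(18,14) <= C(18+14-2, 18-1) = C(30, 17)
C(30, 17) = 30! / (17! * 13!)
= 119759850

119759850


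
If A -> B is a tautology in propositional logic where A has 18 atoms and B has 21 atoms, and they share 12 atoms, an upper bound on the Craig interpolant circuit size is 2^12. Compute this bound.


Shared atoms = 12
Craig interpolant size bound = 2^12
= 4096

4096


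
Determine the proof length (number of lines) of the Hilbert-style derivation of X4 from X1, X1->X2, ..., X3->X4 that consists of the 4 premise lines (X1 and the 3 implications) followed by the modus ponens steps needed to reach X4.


We have 4 premise lines: X1 and 3 implications.
Each implication is detached once by MP, giving 3 MP lines.
4 premise lines + 3 MP lines = 7 total lines.

7


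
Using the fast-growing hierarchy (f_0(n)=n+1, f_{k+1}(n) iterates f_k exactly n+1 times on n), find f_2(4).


f_2(4) = f_1^5(4)
f_1(m) = 2m + 1.
Iterating: f_1^k(n) = 2^k*(n+1) - 1.
f_2(4) = 2^5*(4+1) - 1 = 32*5 - 1 = 159

159


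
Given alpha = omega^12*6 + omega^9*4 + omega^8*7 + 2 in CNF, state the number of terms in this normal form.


CNF: omega^12*6 + omega^9*4 + omega^8*7 + 2
Count the summands separated by '+':
  term 1: omega^12*6
  term 2: omega^9*4
  term 3: omega^8*7
  term 4: 2
Total terms = 4

4


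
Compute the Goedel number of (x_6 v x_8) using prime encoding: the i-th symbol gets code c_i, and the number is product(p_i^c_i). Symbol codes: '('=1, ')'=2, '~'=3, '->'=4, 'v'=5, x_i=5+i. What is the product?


Formula: (x_6 v x_8)
Symbol codes: [1, 11, 5, 13, 2]
Primes: [2, 3, 5, 7, 11]
p_1^1 = 2^1 = 2
p_2^11 = 3^11 = 177147
p_3^5 = 5^5 = 3125
p_4^13 = 7^13 = 96889010407
p_5^2 = 11^2 = 121
Product = 12979970629467676931250

12979970629467676931250


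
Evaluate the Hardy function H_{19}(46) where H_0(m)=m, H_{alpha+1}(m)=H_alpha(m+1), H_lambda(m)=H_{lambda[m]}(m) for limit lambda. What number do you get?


H_19(46):
For finite ordinals k, H_k(n) = n + k (each successor step adds 1).
H_19(46) = 46 + 19 = 65

65


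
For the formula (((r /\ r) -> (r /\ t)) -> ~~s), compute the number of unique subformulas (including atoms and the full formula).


Formula: (((r /\ r) -> (r /\ t)) -> ~~s)
Subformulas found:
  1. s
  2. r
  3. t
  4. ~s
  5. ~~s
  6. (r /\ r)
  7. (r /\ t)
  8. ((r /\ r) -> (r /\ t))
  9. (((r /\ r) -> (r /\ t)) -> ~~s)
Total distinct subformulas = 9

9


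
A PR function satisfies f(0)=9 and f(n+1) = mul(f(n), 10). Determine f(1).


f(0) = 9
f(1) = mul(f(0), 10) = mul(9, 10) = 90


90


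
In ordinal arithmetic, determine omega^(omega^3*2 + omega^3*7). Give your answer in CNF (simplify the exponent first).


omega^(omega^3*2 + omega^3*7):
Both terms of the exponent have the same exponent 3, so they merge: omega^3*2 + omega^3*7 = omega^3*(2+7) = omega^3*9.
omega raised to a CNF ordinal is a single CNF term: Result = omega^(omega^3*9)

omega^(omega^3*9)


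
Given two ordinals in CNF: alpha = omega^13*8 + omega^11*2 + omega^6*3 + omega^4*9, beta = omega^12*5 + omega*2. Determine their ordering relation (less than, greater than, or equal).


Compare term by term from highest exponent:
alpha = omega^13*8 + omega^11*2 + omega^6*3 + omega^4*9
beta = omega^12*5 + omega*2
Term 1: alpha has omega^13*8, beta has omega^12*5
Term 2: alpha has omega^11*2, beta has omega^1*2
Term 3: alpha has omega^6*3, beta has omega^0*0
Term 4: alpha has omega^4*9, beta has omega^0*0
Result: alpha > beta

alpha > beta


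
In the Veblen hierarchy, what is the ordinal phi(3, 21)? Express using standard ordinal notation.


phi(3, 21):
phi(3, beta) = eta_beta (the beta-th eta number, fixed point of zeta).
phi(3, 21) = eta_21

eta_21


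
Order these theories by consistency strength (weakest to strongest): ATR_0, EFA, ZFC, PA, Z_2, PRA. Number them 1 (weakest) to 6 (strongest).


Ordering by consistency strength:
1. EFA
2. PRA
3. PA
4. ATR_0
5. Z_2
6. ZFC


ATR_0=4, EFA=1, ZFC=6, PA=3, Z_2=5, PRA=2


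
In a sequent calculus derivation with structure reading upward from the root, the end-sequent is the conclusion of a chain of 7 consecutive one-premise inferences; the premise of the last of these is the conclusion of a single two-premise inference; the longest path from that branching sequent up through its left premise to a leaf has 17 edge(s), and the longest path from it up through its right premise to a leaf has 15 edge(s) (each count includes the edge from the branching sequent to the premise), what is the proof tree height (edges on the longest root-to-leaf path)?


Longest path through the left premise: 17 edges (measured from the branching sequent)
Longest path through the right premise: 15 edges
Height of the subtree rooted at the branching sequent: max(17, 15) = 17
The branching sequent sits 7 edges above the root (the chain of one-premise inferences), so height = 17 + 7 = 24

24


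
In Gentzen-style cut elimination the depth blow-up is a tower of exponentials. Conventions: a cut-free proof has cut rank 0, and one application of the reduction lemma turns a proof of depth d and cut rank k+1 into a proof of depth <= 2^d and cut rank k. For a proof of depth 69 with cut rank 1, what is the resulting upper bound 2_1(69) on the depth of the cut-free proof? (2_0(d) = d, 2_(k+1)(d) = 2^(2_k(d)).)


Each rank reduction sends depth d to at most 2^d; cut rank r needs r reductions.
2_0(69) = 69
2_1(69) = 2^69 = 590295810358705651712
Cut-free depth bound = 590295810358705651712

590295810358705651712


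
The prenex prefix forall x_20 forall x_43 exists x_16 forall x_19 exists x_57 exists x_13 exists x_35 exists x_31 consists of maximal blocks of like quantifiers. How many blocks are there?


Alternations = 3.
Blocks = alternations + 1 = 4

4


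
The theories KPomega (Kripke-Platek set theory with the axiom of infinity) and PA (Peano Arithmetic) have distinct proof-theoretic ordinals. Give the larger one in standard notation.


Proof-theoretic ordinal of KPomega (Kripke-Platek set theory with the axiom of infinity): psi_0(epsilon_{Omega+1})
Proof-theoretic ordinal of PA (Peano Arithmetic): epsilon_0
Comparing: epsilon_0 < psi_0(epsilon_{Omega+1}).
The larger ordinal is psi_0(epsilon_{Omega+1}) (from KPomega (Kripke-Platek set theory with the axiom of infinity)).

psi_0(epsilon_{Omega+1})


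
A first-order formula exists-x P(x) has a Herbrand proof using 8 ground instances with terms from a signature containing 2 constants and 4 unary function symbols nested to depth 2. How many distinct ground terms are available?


Herbrand terms by depth:
Depth 0: 2 constants
Depth 1: 8 new terms (running total: 10)
Depth 2: 32 new terms (running total: 42)
Total distinct ground terms = 42

42


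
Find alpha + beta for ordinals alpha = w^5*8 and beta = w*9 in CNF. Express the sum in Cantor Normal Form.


Ordinal addition w^5*8 + w*9:
Leading exponent of alpha (5) > leading exponent of beta (1).
Since alpha's term has higher exponent than beta's leading term,
the sum is simply alpha followed by beta.
Result = w^5*8 + w*9

w^5*8 + w*9


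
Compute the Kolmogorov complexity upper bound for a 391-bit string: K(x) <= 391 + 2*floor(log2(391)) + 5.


floor(log2(391)) = 8
2 * 8 = 16
K(x) <= 391 + 16 + 5 = 412

412


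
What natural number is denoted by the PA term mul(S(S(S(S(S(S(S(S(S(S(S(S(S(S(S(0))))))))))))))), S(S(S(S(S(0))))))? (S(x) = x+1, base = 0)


mul(S^15(0), S^5(0)):
S^15(0) = 15
S^5(0) = 5
15 * 5 = 75

75


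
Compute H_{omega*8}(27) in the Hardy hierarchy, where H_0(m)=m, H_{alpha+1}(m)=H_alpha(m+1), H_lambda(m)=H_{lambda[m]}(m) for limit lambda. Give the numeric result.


H_{omega*8}(27):
For the Hardy hierarchy, H_{omega*k}(n) = 2^k * n.
2^8 = 256.
256 * 27 = 6912

6912


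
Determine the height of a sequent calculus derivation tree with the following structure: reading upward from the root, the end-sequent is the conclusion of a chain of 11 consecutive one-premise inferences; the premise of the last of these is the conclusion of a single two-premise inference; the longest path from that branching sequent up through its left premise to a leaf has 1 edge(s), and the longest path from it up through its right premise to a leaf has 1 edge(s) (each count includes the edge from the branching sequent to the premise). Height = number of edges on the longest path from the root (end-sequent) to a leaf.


Longest path through the left premise: 1 edges (measured from the branching sequent)
Longest path through the right premise: 1 edges
Height of the subtree rooted at the branching sequent: max(1, 1) = 1
The branching sequent sits 11 edges above the root (the chain of one-premise inferences), so height = 1 + 11 = 12

12


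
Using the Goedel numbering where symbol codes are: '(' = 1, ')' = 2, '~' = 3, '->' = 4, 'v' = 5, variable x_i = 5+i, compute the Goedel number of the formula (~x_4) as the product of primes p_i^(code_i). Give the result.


Formula: (~x_4)
Symbol codes: [1, 3, 9, 2]
Primes: [2, 3, 5, 7]
p_1^1 = 2^1 = 2
p_2^3 = 3^3 = 27
p_3^9 = 5^9 = 1953125
p_4^2 = 7^2 = 49
Product = 5167968750

5167968750


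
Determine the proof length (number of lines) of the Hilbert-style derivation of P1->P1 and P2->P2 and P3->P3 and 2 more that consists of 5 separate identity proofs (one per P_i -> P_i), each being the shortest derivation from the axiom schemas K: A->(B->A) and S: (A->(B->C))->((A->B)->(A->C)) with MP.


The shortest proof of A->A from K and S in the Hilbert calculus has exactly 5 lines:
(1) K instance A->((A->A)->A), (2) S instance, (3) MP on 1,2, (4) K instance A->(A->A), (5) MP on 3,4.
For 5 independent identities: 5 * 5 = 25 lines total.

25


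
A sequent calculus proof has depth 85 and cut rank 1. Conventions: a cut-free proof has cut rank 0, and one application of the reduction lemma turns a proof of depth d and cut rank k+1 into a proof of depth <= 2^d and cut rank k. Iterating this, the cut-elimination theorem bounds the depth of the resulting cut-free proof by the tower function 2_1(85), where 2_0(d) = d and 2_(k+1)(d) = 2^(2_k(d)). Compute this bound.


Each rank reduction sends depth d to at most 2^d; cut rank r needs r reductions.
2_0(85) = 85
2_1(85) = 2^85 = 38685626227668133590597632
Cut-free depth bound = 38685626227668133590597632

38685626227668133590597632


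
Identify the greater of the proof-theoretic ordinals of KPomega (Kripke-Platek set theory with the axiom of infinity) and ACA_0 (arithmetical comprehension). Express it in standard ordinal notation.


Proof-theoretic ordinal of KPomega (Kripke-Platek set theory with the axiom of infinity): psi_0(epsilon_{Omega+1})
Proof-theoretic ordinal of ACA_0 (arithmetical comprehension): epsilon_0
Comparing: epsilon_0 < psi_0(epsilon_{Omega+1}).
The larger ordinal is psi_0(epsilon_{Omega+1}) (from KPomega (Kripke-Platek set theory with the axiom of infinity)).

psi_0(epsilon_{Omega+1})


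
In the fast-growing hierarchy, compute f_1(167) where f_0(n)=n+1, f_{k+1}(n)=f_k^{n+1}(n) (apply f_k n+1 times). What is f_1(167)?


f_1(167) = f_0^168(167)
f_0 adds 1 each time, applied 168 times.
f_1(167) = 167 + 168 = 335

335


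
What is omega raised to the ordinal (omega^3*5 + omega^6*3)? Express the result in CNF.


omega^(omega^3*5 + omega^6*3):
In ordinal addition a term is absorbed by a following term of strictly larger exponent: 3 < 6, so omega^3*5 + omega^6*3 = omega^6*3.
omega raised to a CNF ordinal is a single CNF term: Result = omega^(omega^6*3)

omega^(omega^6*3)


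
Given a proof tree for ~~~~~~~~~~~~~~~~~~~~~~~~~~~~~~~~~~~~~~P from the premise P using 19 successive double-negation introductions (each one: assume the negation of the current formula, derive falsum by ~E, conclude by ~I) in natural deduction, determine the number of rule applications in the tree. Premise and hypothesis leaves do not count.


Each double-negation introduction (from C infer ~~C) uses 2 inference nodes: one ~E (C and ~C give falsum) and one ~I (discharge ~C).
19 double negations = 19 * 2 = 38 inference nodes.

38


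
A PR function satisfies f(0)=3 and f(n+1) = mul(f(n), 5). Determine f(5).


f(0) = 3
f(1) = mul(f(0), 5) = mul(3, 5) = 15
f(2) = mul(f(1), 5) = mul(15, 5) = 75
f(3) = mul(f(2), 5) = mul(75, 5) = 375
f(4) = mul(f(3), 5) = mul(375, 5) = 1875
f(5) = mul(f(4), 5) = mul(1875, 5) = 9375


9375


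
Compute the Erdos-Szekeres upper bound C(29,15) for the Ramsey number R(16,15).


R(16,15) <= C(16+15-2, 16-1) = C(29, 15)
C(29, 15) = 29! / (15! * 14!)
= 77558760

77558760


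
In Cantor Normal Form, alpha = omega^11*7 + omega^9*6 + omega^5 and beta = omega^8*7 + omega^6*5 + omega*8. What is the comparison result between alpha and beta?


Compare term by term from highest exponent:
alpha = omega^11*7 + omega^9*6 + omega^5
beta = omega^8*7 + omega^6*5 + omega*8
Term 1: alpha has omega^11*7, beta has omega^8*7
Term 2: alpha has omega^9*6, beta has omega^6*5
Term 3: alpha has omega^5*1, beta has omega^1*8
Result: alpha > beta

alpha > beta


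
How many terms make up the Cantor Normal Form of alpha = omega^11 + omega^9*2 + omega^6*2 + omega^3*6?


CNF: omega^11 + omega^9*2 + omega^6*2 + omega^3*6
Count the summands separated by '+':
  term 1: omega^11
  term 2: omega^9*2
  term 3: omega^6*2
  term 4: omega^3*6
Total terms = 4

4


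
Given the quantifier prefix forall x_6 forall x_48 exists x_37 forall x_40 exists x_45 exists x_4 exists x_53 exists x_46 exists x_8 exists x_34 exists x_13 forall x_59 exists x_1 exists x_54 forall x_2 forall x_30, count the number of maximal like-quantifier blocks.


Alternations = 6.
Blocks = alternations + 1 = 7

7


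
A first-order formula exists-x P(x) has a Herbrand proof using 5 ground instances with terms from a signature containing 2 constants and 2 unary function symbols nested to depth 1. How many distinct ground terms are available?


Herbrand terms by depth:
Depth 0: 2 constants
Depth 1: 4 new terms (running total: 6)
Total distinct ground terms = 6

6


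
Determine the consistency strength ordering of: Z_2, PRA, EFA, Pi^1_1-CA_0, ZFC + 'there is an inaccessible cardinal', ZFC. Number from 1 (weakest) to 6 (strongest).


Ordering by consistency strength:
1. EFA
2. PRA
3. Pi^1_1-CA_0
4. Z_2
5. ZFC
6. ZFC + 'there is an inaccessible cardinal'


Z_2=4, PRA=2, EFA=1, Pi^1_1-CA_0=3, ZFC + 'there is an inaccessible cardinal'=6, ZFC=5


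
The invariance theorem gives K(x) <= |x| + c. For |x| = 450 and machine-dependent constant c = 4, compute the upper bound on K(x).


K(x) <= |x| + c = 450 + 4 = 454

454


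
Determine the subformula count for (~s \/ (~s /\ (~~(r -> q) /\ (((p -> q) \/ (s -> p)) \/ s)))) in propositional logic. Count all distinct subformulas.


Formula: (~s \/ (~s /\ (~~(r -> q) /\ (((p -> q) \/ (s -> p)) \/ s))))
Subformulas found:
  1. r
  2. q
  3. s
  4. p
  5. ~s
  6. (r -> q)
  7. (s -> p)
  8. (p -> q)
  9. ~(r -> q)
  10. ~~(r -> q)
  11. ((p -> q) \/ (s -> p))
  12. (((p -> q) \/ (s -> p)) \/ s)
  13. (~~(r -> q) /\ (((p -> q) \/ (s -> p)) \/ s))
  14. (~s /\ (~~(r -> q) /\ (((p -> q) \/ (s -> p)) \/ s)))
  15. (~s \/ (~s /\ (~~(r -> q) /\ (((p -> q) \/ (s -> p)) \/ s))))
Total distinct subformulas = 15

15


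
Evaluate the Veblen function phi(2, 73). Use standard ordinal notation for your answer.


phi(2, 73):
phi(2, beta) = zeta_beta (the beta-th zeta number, fixed point of epsilon).
phi(2, 73) = zeta_73

zeta_73


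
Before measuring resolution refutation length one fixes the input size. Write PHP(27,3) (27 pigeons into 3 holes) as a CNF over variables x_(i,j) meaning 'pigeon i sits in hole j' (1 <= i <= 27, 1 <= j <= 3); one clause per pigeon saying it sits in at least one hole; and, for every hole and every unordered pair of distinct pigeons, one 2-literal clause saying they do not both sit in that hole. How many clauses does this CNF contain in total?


PHP(27,3): 27 pigeons, 3 holes, 27*3 = 81 variables.
- pigeon clauses: one per pigeon -> 27 clauses
- hole clauses: 3 holes * C(27,2) = 3 * 351 -> 1053 clauses
Total clauses = 27 + 1053 = 1080

1080


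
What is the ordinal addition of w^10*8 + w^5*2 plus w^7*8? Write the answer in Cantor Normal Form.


Ordinal addition (w^10*8 + w^5*2) + w^7*8:
alpha's leading term has exponent 10 > beta's exponent 7, so it survives.
alpha's tail term has exponent 5 < beta's exponent 7, so it is absorbed by beta.
In ordinal addition, any term followed by a strictly larger-exponent term is absorbed.
Result = w^10*8 + w^7*8

w^10*8 + w^7*8


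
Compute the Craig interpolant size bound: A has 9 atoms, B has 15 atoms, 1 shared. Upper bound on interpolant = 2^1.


Shared atoms = 1
Craig interpolant size bound = 2^1
= 2

2


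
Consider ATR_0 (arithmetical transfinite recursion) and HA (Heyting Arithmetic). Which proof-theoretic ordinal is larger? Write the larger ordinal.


Proof-theoretic ordinal of ATR_0 (arithmetical transfinite recursion): Gamma_0
Proof-theoretic ordinal of HA (Heyting Arithmetic): epsilon_0
Comparing: epsilon_0 < Gamma_0.
The larger ordinal is Gamma_0 (from ATR_0 (arithmetical transfinite recursion)).

Gamma_0


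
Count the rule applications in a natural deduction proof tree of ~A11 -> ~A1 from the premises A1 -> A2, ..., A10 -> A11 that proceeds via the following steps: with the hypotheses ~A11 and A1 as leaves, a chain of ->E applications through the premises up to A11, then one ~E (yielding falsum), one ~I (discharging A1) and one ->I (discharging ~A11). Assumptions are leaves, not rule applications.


From hypothesis A1, 10 ->E steps along the 10 premises yield A11.
~E with hypothesis ~A11 gives falsum (1 node); ~I discharging A1 gives ~A1 (1 node); ->I discharging ~A11 gives the goal (1 node).
Total = 10 + 3 = 13 inference nodes.

13


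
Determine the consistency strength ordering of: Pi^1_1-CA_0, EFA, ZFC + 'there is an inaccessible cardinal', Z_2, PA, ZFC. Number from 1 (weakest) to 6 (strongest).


Ordering by consistency strength:
1. EFA
2. PA
3. Pi^1_1-CA_0
4. Z_2
5. ZFC
6. ZFC + 'there is an inaccessible cardinal'


Pi^1_1-CA_0=3, EFA=1, ZFC + 'there is an inaccessible cardinal'=6, Z_2=4, PA=2, ZFC=5


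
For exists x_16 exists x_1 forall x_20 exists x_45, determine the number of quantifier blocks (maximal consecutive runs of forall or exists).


Alternations = 2.
Blocks = alternations + 1 = 3

3


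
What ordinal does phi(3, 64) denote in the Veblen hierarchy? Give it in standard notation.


phi(3, 64):
phi(3, beta) = eta_beta (the beta-th eta number, fixed point of zeta).
phi(3, 64) = eta_64

eta_64


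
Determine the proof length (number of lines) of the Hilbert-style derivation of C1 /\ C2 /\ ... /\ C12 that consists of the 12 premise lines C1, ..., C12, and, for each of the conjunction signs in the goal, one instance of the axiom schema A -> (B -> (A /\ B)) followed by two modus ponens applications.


Conjoining 12 premises:
- 12 premise lines
- the goal has 11 conjunction signs; each costs 1 axiom instance + 2 MP = 3 lines: 3 * 11 = 33
Total = 12 + 33 = 45 lines.

45


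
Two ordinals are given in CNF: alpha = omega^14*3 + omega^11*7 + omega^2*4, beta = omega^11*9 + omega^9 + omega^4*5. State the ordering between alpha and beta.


Compare term by term from highest exponent:
alpha = omega^14*3 + omega^11*7 + omega^2*4
beta = omega^11*9 + omega^9 + omega^4*5
Term 1: alpha has omega^14*3, beta has omega^11*9
Term 2: alpha has omega^11*7, beta has omega^9*1
Term 3: alpha has omega^2*4, beta has omega^4*5
Result: alpha > beta

alpha > beta


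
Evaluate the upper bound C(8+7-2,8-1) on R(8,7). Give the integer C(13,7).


R(8,7) <= C(8+7-2, 8-1) = C(13, 7)
C(13, 7) = 13! / (7! * 6!)
= 1716

1716


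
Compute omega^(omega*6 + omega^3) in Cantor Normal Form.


omega^(omega*6 + omega^3):
In ordinal addition a term is absorbed by a following term of strictly larger exponent: 1 < 3, so omega*6 + omega^3 = omega^3.
omega raised to a CNF ordinal is a single CNF term: Result = omega^(omega^3)

omega^(omega^3)


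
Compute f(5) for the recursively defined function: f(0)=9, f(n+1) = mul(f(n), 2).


f(0) = 9
f(1) = mul(f(0), 2) = mul(9, 2) = 18
f(2) = mul(f(1), 2) = mul(18, 2) = 36
f(3) = mul(f(2), 2) = mul(36, 2) = 72
f(4) = mul(f(3), 2) = mul(72, 2) = 144
f(5) = mul(f(4), 2) = mul(144, 2) = 288


288


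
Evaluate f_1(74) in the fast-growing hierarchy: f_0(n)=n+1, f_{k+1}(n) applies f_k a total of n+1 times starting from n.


f_1(74) = f_0^75(74)
f_0 adds 1 each time, applied 75 times.
f_1(74) = 74 + 75 = 149

149


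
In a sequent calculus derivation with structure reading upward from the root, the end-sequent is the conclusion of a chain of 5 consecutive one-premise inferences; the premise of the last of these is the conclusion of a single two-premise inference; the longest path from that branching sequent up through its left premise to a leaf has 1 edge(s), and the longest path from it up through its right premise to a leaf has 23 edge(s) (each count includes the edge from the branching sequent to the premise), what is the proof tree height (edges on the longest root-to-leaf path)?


Longest path through the left premise: 1 edges (measured from the branching sequent)
Longest path through the right premise: 23 edges
Height of the subtree rooted at the branching sequent: max(1, 23) = 23
The branching sequent sits 5 edges above the root (the chain of one-premise inferences), so height = 23 + 5 = 28

28


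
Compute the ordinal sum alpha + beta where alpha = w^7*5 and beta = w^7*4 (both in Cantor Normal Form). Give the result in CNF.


Ordinal addition w^7*5 + w^7*4:
Both terms have the same exponent 7.
w^e*c + w^e*d = w^e*(c+d).
Result = w^7*(5+4) = w^7*9

w^7*9


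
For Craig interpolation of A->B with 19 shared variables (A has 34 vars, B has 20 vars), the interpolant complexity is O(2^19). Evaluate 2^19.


Shared atoms = 19
Craig interpolant size bound = 2^19
= 524288

524288


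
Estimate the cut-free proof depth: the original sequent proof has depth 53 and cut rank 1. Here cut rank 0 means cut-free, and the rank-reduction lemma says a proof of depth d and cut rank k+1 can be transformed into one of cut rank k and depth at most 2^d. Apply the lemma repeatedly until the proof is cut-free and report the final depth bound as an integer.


Each rank reduction sends depth d to at most 2^d; cut rank r needs r reductions.
2_0(53) = 53
2_1(53) = 2^53 = 9007199254740992
Cut-free depth bound = 9007199254740992

9007199254740992


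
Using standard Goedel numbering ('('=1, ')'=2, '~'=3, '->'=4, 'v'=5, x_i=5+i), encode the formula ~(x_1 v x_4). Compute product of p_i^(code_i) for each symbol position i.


Formula: ~(x_1 v x_4)
Symbol codes: [3, 1, 6, 5, 9, 2]
Primes: [2, 3, 5, 7, 11, 13]
p_1^3 = 2^3 = 8
p_2^1 = 3^1 = 3
p_3^6 = 5^6 = 15625
p_4^5 = 7^5 = 16807
p_5^9 = 11^9 = 2357947691
p_6^2 = 13^2 = 169
Product = 2511552951152119875000

2511552951152119875000


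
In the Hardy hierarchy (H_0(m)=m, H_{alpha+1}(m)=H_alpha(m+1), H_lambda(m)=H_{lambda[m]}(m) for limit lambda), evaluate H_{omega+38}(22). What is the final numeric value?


H_{omega+38}(22):
Unwind the 38 successor steps: H_{omega+38}(22) = H_omega(22+38) = H_omega(60).
H_omega(m) = H_m(m) = m + m = 2m.
Result = 2 * 60 = 120

120


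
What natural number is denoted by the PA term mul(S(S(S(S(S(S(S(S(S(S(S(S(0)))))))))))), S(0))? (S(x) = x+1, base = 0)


mul(S^12(0), S^1(0)):
S^12(0) = 12
S^1(0) = 1
12 * 1 = 12

12


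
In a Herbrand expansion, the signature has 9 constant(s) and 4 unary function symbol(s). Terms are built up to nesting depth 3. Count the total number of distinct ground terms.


Herbrand terms by depth:
Depth 0: 9 constants
Depth 1: 36 new terms (running total: 45)
Depth 2: 144 new terms (running total: 189)
Depth 3: 576 new terms (running total: 765)
Total distinct ground terms = 765

765


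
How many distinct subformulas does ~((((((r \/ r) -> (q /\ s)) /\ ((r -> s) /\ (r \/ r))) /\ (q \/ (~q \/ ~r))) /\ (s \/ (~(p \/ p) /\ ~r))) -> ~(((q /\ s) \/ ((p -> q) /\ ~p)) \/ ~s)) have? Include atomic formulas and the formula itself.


Formula: ~((((((r \/ r) -> (q /\ s)) /\ ((r -> s) /\ (r \/ r))) /\ (q \/ (~q \/ ~r))) /\ (s \/ (~(p \/ p) /\ ~r))) -> ~(((q /\ s) \/ ((p -> q) /\ ~p)) \/ ~s))
Subformulas found:
  1. r
  2. p
  3. q
  4. s
  5. ~p
  6. ~r
  7. ~q
  8. ~s
  9. (p \/ p)
  10. (r \/ r)
  11. (q /\ s)
  12. (r -> s)
  13. (p -> q)
  14. ~(p \/ p)
  15. (~q \/ ~r)
  16. ((p -> q) /\ ~p)
  17. (q \/ (~q \/ ~r))
  18. (~(p \/ p) /\ ~r)
  19. ((r -> s) /\ (r \/ r))
  20. ((r \/ r) -> (q /\ s))
  21. (s \/ (~(p \/ p) /\ ~r))
  22. ((q /\ s) \/ ((p -> q) /\ ~p))
  23. (((q /\ s) \/ ((p -> q) /\ ~p)) \/ ~s)
  24. ~(((q /\ s) \/ ((p -> q) /\ ~p)) \/ ~s)
  25. (((r \/ r) -> (q /\ s)) /\ ((r -> s) /\ (r \/ r)))
  26. ((((r \/ r) -> (q /\ s)) /\ ((r -> s) /\ (r \/ r))) /\ (q \/ (~q \/ ~r)))
  27. (((((r \/ r) -> (q /\ s)) /\ ((r -> s) /\ (r \/ r))) /\ (q \/ (~q \/ ~r))) /\ (s \/ (~(p \/ p) /\ ~r)))
  28. ((((((r \/ r) -> (q /\ s)) /\ ((r -> s) /\ (r \/ r))) /\ (q \/ (~q \/ ~r))) /\ (s \/ (~(p \/ p) /\ ~r))) -> ~(((q /\ s) \/ ((p -> q) /\ ~p)) \/ ~s))
  29. ~((((((r \/ r) -> (q /\ s)) /\ ((r -> s) /\ (r \/ r))) /\ (q \/ (~q \/ ~r))) /\ (s \/ (~(p \/ p) /\ ~r))) -> ~(((q /\ s) \/ ((p -> q) /\ ~p)) \/ ~s))
Total distinct subformulas = 29

29


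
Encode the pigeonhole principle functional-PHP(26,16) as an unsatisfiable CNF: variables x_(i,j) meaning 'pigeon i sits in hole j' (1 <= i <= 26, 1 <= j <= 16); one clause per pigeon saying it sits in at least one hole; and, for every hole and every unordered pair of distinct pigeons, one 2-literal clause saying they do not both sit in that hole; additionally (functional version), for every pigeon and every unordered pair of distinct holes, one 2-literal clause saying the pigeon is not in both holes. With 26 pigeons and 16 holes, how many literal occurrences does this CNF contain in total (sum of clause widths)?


functional-PHP(26,16): 26 pigeons, 16 holes, 26*16 = 416 variables.
- pigeon clauses: one per pigeon -> 26 clauses of width 16 -> 416 literals
- hole clauses: 16 holes * C(26,2) = 16 * 325 -> 5200 clauses of width 2 -> 10400 literals
- functional clauses: 26 pigeons * C(16,2) = 26 * 120 -> 3120 clauses of width 2 -> 6240 literals
Total literal occurrences = 416 + 10400 + 6240 = 17056

17056


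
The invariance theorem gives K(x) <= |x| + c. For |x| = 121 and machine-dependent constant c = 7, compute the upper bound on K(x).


K(x) <= |x| + c = 121 + 7 = 128

128


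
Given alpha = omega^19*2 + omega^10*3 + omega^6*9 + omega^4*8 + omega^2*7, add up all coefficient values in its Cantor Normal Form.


CNF: omega^19*2 + omega^10*3 + omega^6*9 + omega^4*8 + omega^2*7
Coefficients: 2 + 3 + 9 + 8 + 7 = 29

29


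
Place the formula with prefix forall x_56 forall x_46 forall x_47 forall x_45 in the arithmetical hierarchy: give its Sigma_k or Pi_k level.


Leading quantifier is forall, so the class is Pi.
Number of quantifier blocks = alternations + 1 = 0 + 1 = 1.
Classification: Pi_1

Pi_1


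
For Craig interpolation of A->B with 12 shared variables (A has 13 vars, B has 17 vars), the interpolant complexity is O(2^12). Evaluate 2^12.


Shared atoms = 12
Craig interpolant size bound = 2^12
= 4096

4096


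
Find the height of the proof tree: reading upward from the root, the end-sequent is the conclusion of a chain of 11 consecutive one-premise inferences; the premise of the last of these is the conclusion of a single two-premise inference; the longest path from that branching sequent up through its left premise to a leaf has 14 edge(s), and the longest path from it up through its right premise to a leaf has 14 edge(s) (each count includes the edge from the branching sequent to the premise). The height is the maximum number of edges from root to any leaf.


Longest path through the left premise: 14 edges (measured from the branching sequent)
Longest path through the right premise: 14 edges
Height of the subtree rooted at the branching sequent: max(14, 14) = 14
The branching sequent sits 11 edges above the root (the chain of one-premise inferences), so height = 14 + 11 = 25

25


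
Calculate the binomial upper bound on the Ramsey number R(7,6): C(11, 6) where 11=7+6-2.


R(7,6) <= C(7+6-2, 7-1) = C(11, 6)
C(11, 6) = 11! / (6! * 5!)
= 462

462


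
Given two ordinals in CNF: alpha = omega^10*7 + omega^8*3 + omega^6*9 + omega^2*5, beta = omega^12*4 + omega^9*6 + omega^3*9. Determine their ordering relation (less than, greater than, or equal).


Compare term by term from highest exponent:
alpha = omega^10*7 + omega^8*3 + omega^6*9 + omega^2*5
beta = omega^12*4 + omega^9*6 + omega^3*9
Term 1: alpha has omega^10*7, beta has omega^12*4
Term 2: alpha has omega^8*3, beta has omega^9*6
Term 3: alpha has omega^6*9, beta has omega^3*9
Term 4: alpha has omega^2*5, beta has omega^0*0
Result: alpha < beta

alpha < beta


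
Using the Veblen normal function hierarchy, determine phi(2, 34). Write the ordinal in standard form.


phi(2, 34):
phi(2, beta) = zeta_beta (the beta-th zeta number, fixed point of epsilon).
phi(2, 34) = zeta_34

zeta_34


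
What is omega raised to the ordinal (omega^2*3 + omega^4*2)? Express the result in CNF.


omega^(omega^2*3 + omega^4*2):
In ordinal addition a term is absorbed by a following term of strictly larger exponent: 2 < 4, so omega^2*3 + omega^4*2 = omega^4*2.
omega raised to a CNF ordinal is a single CNF term: Result = omega^(omega^4*2)

omega^(omega^4*2)


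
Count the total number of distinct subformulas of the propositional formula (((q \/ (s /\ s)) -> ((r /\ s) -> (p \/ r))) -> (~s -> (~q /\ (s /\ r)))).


Formula: (((q \/ (s /\ s)) -> ((r /\ s) -> (p \/ r))) -> (~s -> (~q /\ (s /\ r))))
Subformulas found:
  1. r
  2. q
  3. s
  4. p
  5. ~s
  6. ~q
  7. (s /\ s)
  8. (s /\ r)
  9. (r /\ s)
  10. (p \/ r)
  11. (q \/ (s /\ s))
  12. (~q /\ (s /\ r))
  13. ((r /\ s) -> (p \/ r))
  14. (~s -> (~q /\ (s /\ r)))
  15. ((q \/ (s /\ s)) -> ((r /\ s) -> (p \/ r)))
  16. (((q \/ (s /\ s)) -> ((r /\ s) -> (p \/ r))) -> (~s -> (~q /\ (s /\ r))))
Total distinct subformulas = 16

16


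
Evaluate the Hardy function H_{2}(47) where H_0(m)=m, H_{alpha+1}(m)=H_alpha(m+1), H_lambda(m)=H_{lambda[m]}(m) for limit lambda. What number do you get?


H_2(47):
For finite ordinals k, H_k(n) = n + k (each successor step adds 1).
H_2(47) = 47 + 2 = 49

49


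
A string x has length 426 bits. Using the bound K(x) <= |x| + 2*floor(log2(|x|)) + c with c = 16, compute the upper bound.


floor(log2(426)) = 8
2 * 8 = 16
K(x) <= 426 + 16 + 16 = 458

458


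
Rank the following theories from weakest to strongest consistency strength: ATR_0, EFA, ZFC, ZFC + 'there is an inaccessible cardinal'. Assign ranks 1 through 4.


Ordering by consistency strength:
1. EFA
2. ATR_0
3. ZFC
4. ZFC + 'there is an inaccessible cardinal'


ATR_0=2, EFA=1, ZFC=3, ZFC + 'there is an inaccessible cardinal'=4


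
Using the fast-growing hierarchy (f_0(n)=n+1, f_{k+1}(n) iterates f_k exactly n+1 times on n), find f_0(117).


f_0(117) = 117 + 1 = 118

118


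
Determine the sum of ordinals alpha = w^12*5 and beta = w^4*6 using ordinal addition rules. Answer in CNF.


Ordinal addition w^12*5 + w^4*6:
Leading exponent of alpha (12) > leading exponent of beta (4).
Since alpha's term has higher exponent than beta's leading term,
the sum is simply alpha followed by beta.
Result = w^12*5 + w^4*6

w^12*5 + w^4*6


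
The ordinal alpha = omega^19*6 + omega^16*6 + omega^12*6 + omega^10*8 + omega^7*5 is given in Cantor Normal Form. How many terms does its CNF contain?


CNF: omega^19*6 + omega^16*6 + omega^12*6 + omega^10*8 + omega^7*5
Count the summands separated by '+':
  term 1: omega^19*6
  term 2: omega^16*6
  term 3: omega^12*6
  term 4: omega^10*8
  term 5: omega^7*5
Total terms = 5

5


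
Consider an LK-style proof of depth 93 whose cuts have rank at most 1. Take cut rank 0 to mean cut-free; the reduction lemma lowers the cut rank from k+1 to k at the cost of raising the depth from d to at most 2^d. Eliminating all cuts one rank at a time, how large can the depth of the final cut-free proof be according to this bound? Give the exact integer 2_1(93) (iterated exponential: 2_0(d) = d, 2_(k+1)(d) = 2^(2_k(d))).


Each rank reduction sends depth d to at most 2^d; cut rank r needs r reductions.
2_0(93) = 93
2_1(93) = 2^93 = 9903520314283042199192993792
Cut-free depth bound = 9903520314283042199192993792

9903520314283042199192993792


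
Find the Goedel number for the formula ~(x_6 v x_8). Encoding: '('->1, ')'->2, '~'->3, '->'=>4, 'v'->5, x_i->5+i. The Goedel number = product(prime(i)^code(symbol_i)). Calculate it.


Formula: ~(x_6 v x_8)
Symbol codes: [3, 1, 11, 5, 13, 2]
Primes: [2, 3, 5, 7, 11, 13]
p_1^3 = 2^3 = 8
p_2^1 = 3^1 = 3
p_3^11 = 5^11 = 48828125
p_4^5 = 7^5 = 16807
p_5^13 = 11^13 = 34522712143931
p_6^2 = 13^2 = 169
Product = 114911396118181834655859375000

114911396118181834655859375000


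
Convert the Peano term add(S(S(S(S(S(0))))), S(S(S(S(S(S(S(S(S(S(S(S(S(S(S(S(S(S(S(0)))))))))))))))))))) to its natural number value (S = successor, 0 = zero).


add(S^5(0), S^19(0)):
S^5(0) = 5
S^19(0) = 19
5 + 19 = 24

24


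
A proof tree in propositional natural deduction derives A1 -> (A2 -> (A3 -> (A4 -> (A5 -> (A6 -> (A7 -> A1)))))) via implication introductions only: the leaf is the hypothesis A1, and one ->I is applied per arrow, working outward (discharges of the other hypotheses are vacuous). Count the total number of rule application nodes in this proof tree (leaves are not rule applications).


The formula has 7 arrows (->); its innermost consequent A1 is one of the antecedents,
so the proof starts from the hypothesis leaf A1 (not a rule application) and closes one arrow per ->I.
Building A1 -> (A2 -> (A3 -> (A4 -> (A5 -> (A6 -> (A7 -> A1)))))) therefore takes 7 nested implication introductions.
Total inference nodes = 7

7


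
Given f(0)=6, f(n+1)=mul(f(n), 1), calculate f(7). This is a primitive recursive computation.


f(0) = 6
f(1) = mul(f(0), 1) = mul(6, 1) = 6
f(2) = mul(f(1), 1) = mul(6, 1) = 6
f(3) = mul(f(2), 1) = mul(6, 1) = 6
f(4) = mul(f(3), 1) = mul(6, 1) = 6
f(5) = mul(f(4), 1) = mul(6, 1) = 6
f(6) = mul(f(5), 1) = mul(6, 1) = 6
f(7) = mul(f(6), 1) = mul(6, 1) = 6


6


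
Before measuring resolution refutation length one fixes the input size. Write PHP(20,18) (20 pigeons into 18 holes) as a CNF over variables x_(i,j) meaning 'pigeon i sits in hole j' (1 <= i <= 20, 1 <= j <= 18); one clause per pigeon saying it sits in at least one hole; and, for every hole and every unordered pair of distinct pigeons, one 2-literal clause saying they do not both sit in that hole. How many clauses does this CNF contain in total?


PHP(20,18): 20 pigeons, 18 holes, 20*18 = 360 variables.
- pigeon clauses: one per pigeon -> 20 clauses
- hole clauses: 18 holes * C(20,2) = 18 * 190 -> 3420 clauses
Total clauses = 20 + 3420 = 3440

3440


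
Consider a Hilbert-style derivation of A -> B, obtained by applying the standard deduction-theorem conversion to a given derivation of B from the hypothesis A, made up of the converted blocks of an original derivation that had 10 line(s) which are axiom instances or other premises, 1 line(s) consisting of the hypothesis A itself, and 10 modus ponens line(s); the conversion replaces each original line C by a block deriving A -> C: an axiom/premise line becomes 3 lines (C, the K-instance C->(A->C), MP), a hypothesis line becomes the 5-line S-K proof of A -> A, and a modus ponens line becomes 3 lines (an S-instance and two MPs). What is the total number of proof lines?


Deduction-theorem conversion, block by block:
- 10 axiom/premise lines -> 3 lines each = 30
- 1 hypothesis lines -> 5 lines each (identity proof A->A) = 5
- 10 MP lines -> 3 lines each (S-instance, MP, MP) = 30
Total = 30 + 5 + 30 = 65 lines.

65


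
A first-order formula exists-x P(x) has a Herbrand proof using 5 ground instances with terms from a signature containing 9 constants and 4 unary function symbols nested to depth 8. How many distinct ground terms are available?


Herbrand terms by depth:
Depth 0: 9 constants
Depth 1: 36 new terms (running total: 45)
Depth 2: 144 new terms (running total: 189)
Depth 3: 576 new terms (running total: 765)
Depth 4: 2304 new terms (running total: 3069)
Depth 5: 9216 new terms (running total: 12285)
Depth 6: 36864 new terms (running total: 49149)
Depth 7: 147456 new terms (running total: 196605)
Depth 8: 589824 new terms (running total: 786429)
Total distinct ground terms = 786429

786429


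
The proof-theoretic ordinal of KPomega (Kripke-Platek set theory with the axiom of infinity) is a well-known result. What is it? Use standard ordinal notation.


The proof-theoretic ordinal of KPomega (Kripke-Platek set theory with the axiom of infinity) is a standard result in ordinal analysis.
This ordinal is the supremum of order types of primitive recursive well-orderings
that the theory can prove to be well-ordered.
For KPomega (Kripke-Platek set theory with the axiom of infinity), the proof-theoretic ordinal is psi_0(epsilon_{Omega+1}).

psi_0(epsilon_{Omega+1})


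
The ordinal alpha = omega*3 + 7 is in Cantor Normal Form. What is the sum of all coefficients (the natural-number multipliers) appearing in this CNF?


CNF: omega*3 + 7
Coefficients: 3 + 7 = 10

10


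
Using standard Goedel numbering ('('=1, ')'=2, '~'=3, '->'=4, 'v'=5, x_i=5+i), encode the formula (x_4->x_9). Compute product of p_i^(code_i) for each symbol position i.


Formula: (x_4->x_9)
Symbol codes: [1, 9, 4, 14, 2]
Primes: [2, 3, 5, 7, 11]
p_1^1 = 2^1 = 2
p_2^9 = 3^9 = 19683
p_3^4 = 5^4 = 625
p_4^14 = 7^14 = 678223072849
p_5^2 = 11^2 = 121
Product = 2019106542361638633750

2019106542361638633750


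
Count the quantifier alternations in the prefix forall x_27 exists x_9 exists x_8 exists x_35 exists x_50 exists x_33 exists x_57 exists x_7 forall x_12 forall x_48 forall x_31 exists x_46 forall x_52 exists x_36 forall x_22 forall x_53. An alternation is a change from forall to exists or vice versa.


Walk the prefix and count type changes:
  position 1: forall -> exists <-- alternation
  position 2: exists -> exists
  position 3: exists -> exists
  position 4: exists -> exists
  position 5: exists -> exists
  position 6: exists -> exists
  position 7: exists -> exists
  position 8: exists -> forall <-- alternation
  position 9: forall -> forall
  position 10: forall -> forall
  position 11: forall -> exists <-- alternation
  position 12: exists -> forall <-- alternation
  position 13: forall -> exists <-- alternation
  position 14: exists -> forall <-- alternation
  position 15: forall -> forall
Total alternations = 6

6


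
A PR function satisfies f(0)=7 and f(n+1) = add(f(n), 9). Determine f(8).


f(0) = 7
f(1) = add(f(0), 9) = add(7, 9) = 16
f(2) = add(f(1), 9) = add(16, 9) = 25
f(3) = add(f(2), 9) = add(25, 9) = 34
f(4) = add(f(3), 9) = add(34, 9) = 43
f(5) = add(f(4), 9) = add(43, 9) = 52
f(6) = add(f(5), 9) = add(52, 9) = 61
f(7) = add(f(6), 9) = add(61, 9) = 70
f(8) = add(f(7), 9) = add(70, 9) = 79


79


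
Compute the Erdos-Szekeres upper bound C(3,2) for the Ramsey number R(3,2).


R(3,2) <= C(3+2-2, 3-1) = C(3, 2)
C(3, 2) = 3! / (2! * 1!)
= 3

3


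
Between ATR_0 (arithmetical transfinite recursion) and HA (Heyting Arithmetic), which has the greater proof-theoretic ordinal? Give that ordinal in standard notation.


Proof-theoretic ordinal of ATR_0 (arithmetical transfinite recursion): Gamma_0
Proof-theoretic ordinal of HA (Heyting Arithmetic): epsilon_0
Comparing: epsilon_0 < Gamma_0.
The larger ordinal is Gamma_0 (from ATR_0 (arithmetical transfinite recursion)).

Gamma_0


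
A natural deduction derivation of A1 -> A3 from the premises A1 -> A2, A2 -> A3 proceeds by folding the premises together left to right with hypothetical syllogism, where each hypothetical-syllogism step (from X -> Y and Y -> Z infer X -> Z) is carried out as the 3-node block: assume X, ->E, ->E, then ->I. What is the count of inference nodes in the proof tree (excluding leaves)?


There are 2 premises in the chain. The first HS step combines premises 1 and 2; each further premise needs one more HS step.
So 2 premises require 2 - 1 = 1 hypothetical-syllogism steps.
Each HS step uses 3 inference nodes (->E, ->E, ->I).
1 * 3 = 3 total inference nodes.

3
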